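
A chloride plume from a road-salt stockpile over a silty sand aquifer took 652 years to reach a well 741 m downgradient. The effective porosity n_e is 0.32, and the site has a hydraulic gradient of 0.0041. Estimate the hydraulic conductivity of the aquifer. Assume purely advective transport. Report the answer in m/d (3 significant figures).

t = 652 years = 238000 d
v = L / t = 741 / 238000 = 0.003114 m/d
K = v · n / i = 0.003114 × 0.32 / 0.0041 = 0.243 m/d

0.243 m/d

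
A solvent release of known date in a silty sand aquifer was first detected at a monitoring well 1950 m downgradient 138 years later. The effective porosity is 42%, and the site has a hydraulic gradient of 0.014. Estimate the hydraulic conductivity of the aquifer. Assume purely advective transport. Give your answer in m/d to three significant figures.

t = 138 years = 50370 d
v = L / t = 1950 / 50370 = 0.03871 m/d
K = v · n / i = 0.03871 × 0.42 / 0.014 = 1.16 m/d

1.16 m/d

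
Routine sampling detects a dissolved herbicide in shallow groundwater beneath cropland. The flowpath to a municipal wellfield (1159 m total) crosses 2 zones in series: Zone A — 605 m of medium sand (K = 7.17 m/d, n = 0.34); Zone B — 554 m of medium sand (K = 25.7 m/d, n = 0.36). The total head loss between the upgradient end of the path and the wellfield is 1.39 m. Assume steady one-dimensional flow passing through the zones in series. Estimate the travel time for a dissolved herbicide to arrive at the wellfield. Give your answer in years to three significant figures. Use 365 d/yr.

84.6 years

Continuity: the same q passes through each zone, so ΔH = q·Σ(L_j/K_j) — the zones act as resistances in series.
Σ(L/K) = 605/7.17 + 554/25.7 = 84.38 + 21.56 = 105.9 d
q = ΔH / Σ(L/K) = 1.39 / 105.9 = 0.01312 m/d (same in every zone)
Zone A: v = q/n = 0.01312/0.34 = 0.03859 m/d → t_A = 605/0.03859 = 15680 d
Zone B: v = q/n = 0.01312/0.36 = 0.03645 m/d → t_B = 554/0.03645 = 15200 d
Total t = 15680 + 15200 = 30880 d
   = 30880 / 365 = 84.6 yr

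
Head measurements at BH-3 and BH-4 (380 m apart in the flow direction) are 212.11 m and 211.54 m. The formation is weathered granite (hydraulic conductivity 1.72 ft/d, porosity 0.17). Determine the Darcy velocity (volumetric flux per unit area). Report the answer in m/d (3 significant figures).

Hydraulic gradient i = (212.11 − 211.54) / 380 = 0.57 / 380 = 0.001500
K = 1.72 ft/d × 0.3048 = 0.5243 m/d
q = Ki = 0.5243 × 0.001500 = 7.864e-4 m/d

7.86e-4 m/d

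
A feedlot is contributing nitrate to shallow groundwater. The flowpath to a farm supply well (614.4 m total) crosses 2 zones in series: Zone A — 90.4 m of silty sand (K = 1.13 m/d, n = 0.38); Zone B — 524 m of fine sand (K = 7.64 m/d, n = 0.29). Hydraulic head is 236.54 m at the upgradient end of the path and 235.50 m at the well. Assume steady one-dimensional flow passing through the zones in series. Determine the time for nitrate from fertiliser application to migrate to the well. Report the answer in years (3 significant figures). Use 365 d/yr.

Total head drop ΔH = 236.54 − 235.50 = 1.04 m
Continuity: the same q passes through each zone, so ΔH = q·Σ(L_j/K_j) — the zones act as resistances in series.
Σ(L/K) = 90.4/1.13 + 524/7.64 = 80.00 + 68.59 = 148.6 d
q = ΔH / Σ(L/K) = 1.04 / 148.6 = 0.006999 m/d (same in every zone)
Zone A: v = q/n = 0.006999/0.38 = 0.01842 m/d → t_A = 90.4/0.01842 = 4908 d
Zone B: v = q/n = 0.006999/0.29 = 0.02414 m/d → t_B = 524/0.02414 = 21710 d
Total t = 4908 + 21710 = 26620 d
   = 26620 / 365 = 72.9 yr

72.9 years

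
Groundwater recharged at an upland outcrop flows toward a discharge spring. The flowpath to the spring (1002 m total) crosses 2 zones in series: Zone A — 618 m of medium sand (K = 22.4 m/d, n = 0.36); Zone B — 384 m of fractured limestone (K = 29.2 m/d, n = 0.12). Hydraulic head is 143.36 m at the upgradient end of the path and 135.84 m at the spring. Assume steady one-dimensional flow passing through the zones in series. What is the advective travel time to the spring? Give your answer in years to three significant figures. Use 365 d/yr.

Total head drop ΔH = 143.36 − 135.84 = 7.52 m
Continuity: the same q passes through each zone, so ΔH = q·Σ(L_j/K_j) — the zones act as resistances in series.
Σ(L/K) = 618/22.4 + 384/29.2 = 27.59 + 13.15 = 40.74 d
q = ΔH / Σ(L/K) = 7.52 / 40.74 = 0.1846 m/d (same in every zone)
Zone A: v = q/n = 0.1846/0.36 = 0.5127 m/d → t_A = 618/0.5127 = 1205 d
Zone B: v = q/n = 0.1846/0.12 = 1.538 m/d → t_B = 384/1.538 = 249.6 d
Total t = 1205 + 249.6 = 1455 d
   = 1455 / 365 = 3.99 yr

3.99 years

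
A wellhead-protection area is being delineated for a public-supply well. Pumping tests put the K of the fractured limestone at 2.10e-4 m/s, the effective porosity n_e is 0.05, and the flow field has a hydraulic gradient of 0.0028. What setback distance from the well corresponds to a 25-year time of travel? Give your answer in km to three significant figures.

9.27 km

K = 2.10e-4 m/s × 86400 s/d = 18.14 m/d
Darcy flux q = K·i = 18.14 × 0.0028 = 0.05080 m/d
Seepage velocity v = q / n = 0.05080 / 0.05 = 1.016 m/d
T = 25 yr × 365 = 9125 d
L = v × T = 1.016 × 9125 = 9272 m
   = 9.27 km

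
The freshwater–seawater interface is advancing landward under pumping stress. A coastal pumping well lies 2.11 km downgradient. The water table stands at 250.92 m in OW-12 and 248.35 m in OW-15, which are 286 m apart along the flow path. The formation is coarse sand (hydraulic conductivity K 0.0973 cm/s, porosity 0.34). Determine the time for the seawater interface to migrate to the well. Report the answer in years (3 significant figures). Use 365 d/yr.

2.60 years

Hydraulic gradient i = (250.92 − 248.35) / 286 = 2.57 / 286 = 0.008986
K = 0.0973 cm/s × 864 = 84.07 m/d
q = Ki = 84.07 × 0.008986 = 0.7554 m/d
v_s = q/n_e = 0.7554/0.34 = 2.222 m/d
L = 2.11 km = 2110 m
t = L / v = 2110 / 2.222 = 949.7 d
   = 949.7 / 365 = 2.60 yr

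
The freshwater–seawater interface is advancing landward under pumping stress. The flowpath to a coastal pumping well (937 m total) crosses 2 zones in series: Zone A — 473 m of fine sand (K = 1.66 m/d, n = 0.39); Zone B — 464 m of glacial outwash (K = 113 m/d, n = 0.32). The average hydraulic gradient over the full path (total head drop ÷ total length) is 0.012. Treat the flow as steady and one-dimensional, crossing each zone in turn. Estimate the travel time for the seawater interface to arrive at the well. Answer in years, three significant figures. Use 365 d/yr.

23.4 years

Steady 1-D flow in series ⇒ the Darcy flux q is identical in every zone and the zone head losses add (resistances L/K in series).
Σ(L/K) = 473/1.66 + 464/113 = 284.9 + 4.106 = 289.0 d
K_eq = L_total / Σ(L/K) = 937 / 289.0 = 3.242 m/d
q = K_eq · i = 3.242 × 0.012 = 0.03890 m/d (same in every zone)
Zone A: v = q/n = 0.03890/0.39 = 0.09974 m/d → t_A = 473/0.09974 = 4742 d
Zone B: v = q/n = 0.03890/0.32 = 0.1216 m/d → t_B = 464/0.1216 = 3817 d
Total t = 4742 + 3817 = 8559 d
   = 8559 / 365 = 23.4 yr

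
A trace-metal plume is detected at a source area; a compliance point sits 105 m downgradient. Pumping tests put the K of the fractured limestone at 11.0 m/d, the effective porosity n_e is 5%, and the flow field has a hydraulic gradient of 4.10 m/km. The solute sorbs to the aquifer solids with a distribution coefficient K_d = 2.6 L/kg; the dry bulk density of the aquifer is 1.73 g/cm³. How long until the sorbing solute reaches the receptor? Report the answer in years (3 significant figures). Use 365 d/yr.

Specific discharge q = 11.0 × 0.0041 = 0.04510 m/d
Seepage velocity v = q / n = 0.04510 / 0.05 = 0.9020 m/d
Retardation R = 1 + ρ_b·K_d/n = 1 + 1.73×2.6/0.05 = 90.96
Contaminant velocity v_c = v/R = 0.9020/90.96 = 0.009916 m/d
t = L/v_c = 105/0.009916 = 10590 d
   = 10590/365 = 29.0 yr

29.0 years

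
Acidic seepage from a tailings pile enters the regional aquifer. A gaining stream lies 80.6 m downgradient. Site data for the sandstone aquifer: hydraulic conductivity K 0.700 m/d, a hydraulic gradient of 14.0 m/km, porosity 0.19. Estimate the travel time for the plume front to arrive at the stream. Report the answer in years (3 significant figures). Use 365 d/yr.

4.28 years

q = Ki = 0.700 × 0.014 = 0.009800 m/d
v_s = q/n_e = 0.009800/0.19 = 0.05158 m/d
t = L / v = 80.6 / 0.05158 = 1563 d
   = 1563 / 365 = 4.28 yr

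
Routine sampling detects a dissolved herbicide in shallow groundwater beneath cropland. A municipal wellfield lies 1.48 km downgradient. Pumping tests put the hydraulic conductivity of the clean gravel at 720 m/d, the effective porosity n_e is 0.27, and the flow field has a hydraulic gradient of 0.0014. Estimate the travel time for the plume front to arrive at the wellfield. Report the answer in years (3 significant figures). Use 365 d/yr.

Darcy flux q = K·i = 720 × 0.0014 = 1.008 m/d
Seepage velocity v = q / n = 1.008 / 0.27 = 3.733 m/d
L = 1.48 km = 1480 m
t = L / v = 1480 / 3.733 = 396.4 d
   = 396.4 / 365 = 1.09 yr

1.09 years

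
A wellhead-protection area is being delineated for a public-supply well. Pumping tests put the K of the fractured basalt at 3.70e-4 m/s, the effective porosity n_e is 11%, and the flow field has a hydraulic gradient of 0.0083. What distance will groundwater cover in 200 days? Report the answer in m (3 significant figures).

K = 3.70e-4 m/s × 86400 s/d = 31.97 m/d
Darcy flux q = K·i = 31.97 × 0.0083 = 0.2653 m/d
Average linear velocity = 0.2653 / 0.11 = 2.412 m/d
L = v × T = 2.412 × 200 = 482.4 m

482 m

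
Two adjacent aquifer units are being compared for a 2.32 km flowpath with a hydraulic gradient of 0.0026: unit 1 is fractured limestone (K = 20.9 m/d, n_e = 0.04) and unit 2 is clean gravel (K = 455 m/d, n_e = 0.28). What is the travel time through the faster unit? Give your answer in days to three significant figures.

549 days

Unit 1 (fractured limestone): v = 20.9×0.0026/0.04 = 1.358 m/d, t = 2320/1.358 = 1708 d
Unit 2 (clean gravel): v = 455×0.0026/0.28 = 4.225 m/d, t = 2320/4.225 = 549.1 d
Faster unit: t = 549 d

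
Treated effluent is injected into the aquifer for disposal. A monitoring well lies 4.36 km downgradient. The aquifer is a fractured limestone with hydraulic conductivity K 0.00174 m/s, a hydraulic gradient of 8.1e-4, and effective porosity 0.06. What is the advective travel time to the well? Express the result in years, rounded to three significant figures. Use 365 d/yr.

5.89 years

K = 0.00174 m/s × 86400 s/d = 150.3 m/d
q = Ki = 150.3 × 8.1e-4 = 0.1218 m/d
Seepage velocity v = q / n = 0.1218 / 0.06 = 2.030 m/d
L = 4.36 km = 4360 m
t = L / v = 4360 / 2.030 = 2148 d
   = 2148 / 365 = 5.89 yr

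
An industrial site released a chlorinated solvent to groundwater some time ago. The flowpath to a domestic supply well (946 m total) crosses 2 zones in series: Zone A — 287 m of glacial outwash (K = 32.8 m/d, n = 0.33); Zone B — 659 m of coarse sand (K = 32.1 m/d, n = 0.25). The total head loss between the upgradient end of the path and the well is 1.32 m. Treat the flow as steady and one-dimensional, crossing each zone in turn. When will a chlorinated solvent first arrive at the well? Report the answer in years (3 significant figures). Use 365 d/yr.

Steady 1-D flow in series ⇒ the Darcy flux q is identical in every zone and the zone head losses add (resistances L/K in series).
Σ(L/K) = 287/32.8 + 659/32.1 = 8.750 + 20.53 = 29.28 d
q = ΔH / Σ(L/K) = 1.32 / 29.28 = 0.04508 m/d (same in every zone)
Zone A: v = q/n = 0.04508/0.33 = 0.1366 m/d → t_A = 287/0.1366 = 2101 d
Zone B: v = q/n = 0.04508/0.25 = 0.1803 m/d → t_B = 659/0.1803 = 3654 d
Total t = 2101 + 3654 = 5755 d
   = 5755 / 365 = 15.8 yr

15.8 years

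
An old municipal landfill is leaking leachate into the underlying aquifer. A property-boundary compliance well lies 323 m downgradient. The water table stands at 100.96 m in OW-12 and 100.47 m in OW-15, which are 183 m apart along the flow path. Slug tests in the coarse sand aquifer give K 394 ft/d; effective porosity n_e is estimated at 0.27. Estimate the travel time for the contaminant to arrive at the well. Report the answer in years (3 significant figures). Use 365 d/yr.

0.743 years

Hydraulic gradient i = (100.96 − 100.47) / 183 = 0.49 / 183 = 0.002678
K = 394 ft/d × 0.3048 = 120.1 m/d
q = Ki = 120.1 × 0.002678 = 0.3216 m/d
v_s = q/n_e = 0.3216/0.27 = 1.191 m/d
t = L / v = 323 / 1.191 = 271.2 d
   = 271.2 / 365 = 0.743 yr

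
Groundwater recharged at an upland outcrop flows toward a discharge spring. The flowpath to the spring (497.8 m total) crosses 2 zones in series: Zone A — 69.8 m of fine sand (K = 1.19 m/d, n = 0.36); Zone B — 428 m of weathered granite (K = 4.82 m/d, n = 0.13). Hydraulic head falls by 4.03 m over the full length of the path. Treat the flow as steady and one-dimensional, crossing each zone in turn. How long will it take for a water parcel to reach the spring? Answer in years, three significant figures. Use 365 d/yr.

Steady 1-D flow in series ⇒ the Darcy flux q is identical in every zone and the zone head losses add (resistances L/K in series).
Σ(L/K) = 69.8/1.19 + 428/4.82 = 58.66 + 88.80 = 147.5 d
q = ΔH / Σ(L/K) = 4.03 / 147.5 = 0.02733 m/d (same in every zone)
Zone A: v = q/n = 0.02733/0.36 = 0.07592 m/d → t_A = 69.8/0.07592 = 919.4 d
Zone B: v = q/n = 0.02733/0.13 = 0.2102 m/d → t_B = 428/0.2102 = 2036 d
Total t = 919.4 + 2036 = 2955 d
   = 2955 / 365 = 8.10 yr

8.10 years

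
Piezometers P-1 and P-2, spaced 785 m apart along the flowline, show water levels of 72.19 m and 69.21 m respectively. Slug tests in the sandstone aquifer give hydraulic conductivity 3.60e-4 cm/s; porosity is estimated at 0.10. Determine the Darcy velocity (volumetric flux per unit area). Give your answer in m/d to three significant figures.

Hydraulic gradient i = (72.19 − 69.21) / 785 = 2.98 / 785 = 0.003796
K = 3.60e-4 cm/s × 864 = 0.3110 m/d
Specific discharge q = 0.3110 × 0.003796 = 0.001181 m/d

0.00118 m/d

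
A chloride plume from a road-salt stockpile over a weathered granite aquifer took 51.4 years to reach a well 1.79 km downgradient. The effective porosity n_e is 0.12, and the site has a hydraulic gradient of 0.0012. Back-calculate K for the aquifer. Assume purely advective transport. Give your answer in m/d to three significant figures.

t = 51.4 years = 18760 d
L = 1.79 km = 1790 m
v = L / t = 1790 / 18760 = 0.09541 m/d
K = v · n / i = 0.09541 × 0.12 / 0.0012 = 9.54 m/d

9.54 m/d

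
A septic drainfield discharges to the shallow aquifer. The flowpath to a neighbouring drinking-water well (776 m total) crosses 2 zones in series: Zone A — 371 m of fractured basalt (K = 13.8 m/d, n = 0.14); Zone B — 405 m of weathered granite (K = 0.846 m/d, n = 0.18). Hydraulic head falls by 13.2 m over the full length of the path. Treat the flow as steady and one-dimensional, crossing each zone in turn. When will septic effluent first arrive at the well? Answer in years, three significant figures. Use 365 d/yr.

13.1 years

Continuity: the same q passes through each zone, so ΔH = q·Σ(L_j/K_j) — the zones act as resistances in series.
Σ(L/K) = 371/13.8 + 405/0.846 = 26.88 + 478.7 = 505.6 d
q = ΔH / Σ(L/K) = 13.2 / 505.6 = 0.02611 m/d (same in every zone)
Zone A: v = q/n = 0.02611/0.14 = 0.1865 m/d → t_A = 371/0.1865 = 1989 d
Zone B: v = q/n = 0.02611/0.18 = 0.1450 m/d → t_B = 405/0.1450 = 2792 d
Total t = 1989 + 2792 = 4782 d
   = 4782 / 365 = 13.1 yr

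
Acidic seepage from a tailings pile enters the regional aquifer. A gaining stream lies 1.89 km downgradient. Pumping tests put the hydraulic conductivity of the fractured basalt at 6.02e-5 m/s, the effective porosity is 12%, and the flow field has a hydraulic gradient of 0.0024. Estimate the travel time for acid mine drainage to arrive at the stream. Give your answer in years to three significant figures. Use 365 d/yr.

K = 6.02e-5 m/s × 86400 s/d = 5.201 m/d
Darcy flux q = K·i = 5.201 × 0.0024 = 0.01248 m/d
Seepage velocity v = q / n = 0.01248 / 0.12 = 0.1040 m/d
L = 1.89 km = 1890 m
t = L / v = 1890 / 0.1040 = 18170 d
   = 18170 / 365 = 49.8 yr

49.8 years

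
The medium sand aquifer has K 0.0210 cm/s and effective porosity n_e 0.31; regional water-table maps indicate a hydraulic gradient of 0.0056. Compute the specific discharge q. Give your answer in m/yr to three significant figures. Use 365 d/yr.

K = 0.0210 cm/s × 864 = 18.14 m/d
Specific discharge q = 18.14 × 0.0056 = 0.1016 m/d
   = 0.1016 × 365 = 37.1 m/yr

37.1 m/yr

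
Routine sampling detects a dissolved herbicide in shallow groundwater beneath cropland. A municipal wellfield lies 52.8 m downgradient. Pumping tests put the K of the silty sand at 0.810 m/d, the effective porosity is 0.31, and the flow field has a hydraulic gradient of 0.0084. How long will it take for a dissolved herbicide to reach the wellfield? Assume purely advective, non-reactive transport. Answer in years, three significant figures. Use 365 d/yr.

q = Ki = 0.810 × 0.0084 = 0.006804 m/d
Seepage velocity v = q / n = 0.006804 / 0.31 = 0.02195 m/d
t = L / v = 52.8 / 0.02195 = 2406 d
   = 2406 / 365 = 6.59 yr

6.59 years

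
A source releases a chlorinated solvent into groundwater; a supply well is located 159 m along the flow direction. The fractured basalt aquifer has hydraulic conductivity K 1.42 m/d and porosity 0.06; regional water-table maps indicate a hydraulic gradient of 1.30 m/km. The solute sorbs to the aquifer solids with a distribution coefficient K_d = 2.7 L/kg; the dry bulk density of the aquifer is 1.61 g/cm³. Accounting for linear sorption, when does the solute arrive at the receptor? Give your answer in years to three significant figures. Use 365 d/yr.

1040 years

Specific discharge q = 1.42 × 0.0013 = 0.001846 m/d
Seepage velocity v = q / n = 0.001846 / 0.06 = 0.03077 m/d
Retardation R = 1 + ρ_b·K_d/n = 1 + 1.61×2.7/0.06 = 73.45
Contaminant velocity v_c = v/R = 0.03077/73.45 = 4.189e-4 m/d
t = L/v_c = 159/4.189e-4 = 379600 d
   = 379600/365 = 1040 yr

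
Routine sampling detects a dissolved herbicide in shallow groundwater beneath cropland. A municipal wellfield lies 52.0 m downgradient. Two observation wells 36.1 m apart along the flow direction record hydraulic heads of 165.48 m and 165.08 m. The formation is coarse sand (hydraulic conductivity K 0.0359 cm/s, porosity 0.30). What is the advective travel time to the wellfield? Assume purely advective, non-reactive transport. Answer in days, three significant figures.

45.4 days

Hydraulic gradient i = (165.48 − 165.08) / 36.1 = 0.40 / 36.1 = 0.01108
K = 0.0359 cm/s × 864 = 31.02 m/d
q = Ki = 31.02 × 0.01108 = 0.3437 m/d
v = Ki/n = 31.02·0.01108/0.30 = 1.146 m/d
t = L / v = 52.0 / 1.146 = 45.39 d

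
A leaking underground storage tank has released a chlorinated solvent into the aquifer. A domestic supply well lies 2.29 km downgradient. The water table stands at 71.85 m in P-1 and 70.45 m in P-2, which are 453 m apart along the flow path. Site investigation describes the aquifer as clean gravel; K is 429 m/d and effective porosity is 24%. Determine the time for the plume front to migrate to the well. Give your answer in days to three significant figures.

415 days

Hydraulic gradient i = (71.85 − 70.45) / 453 = 1.40 / 453 = 0.003091
q = Ki = 429 × 0.003091 = 1.326 m/d
v = Ki/n = 429·0.003091/0.24 = 5.524 m/d
L = 2.29 km = 2290 m
t = L / v = 2290 / 5.524 = 414.5 d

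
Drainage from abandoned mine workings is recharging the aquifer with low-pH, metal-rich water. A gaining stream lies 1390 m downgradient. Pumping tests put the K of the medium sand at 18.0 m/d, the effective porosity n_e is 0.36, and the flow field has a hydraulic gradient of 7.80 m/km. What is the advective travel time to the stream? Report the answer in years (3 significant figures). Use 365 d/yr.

Specific discharge q = 18.0 × 0.0078 = 0.1404 m/d
Seepage velocity v = q / n = 0.1404 / 0.36 = 0.3900 m/d
t = L / v = 1390 / 0.3900 = 3564 d
   = 3564 / 365 = 9.76 yr

9.76 years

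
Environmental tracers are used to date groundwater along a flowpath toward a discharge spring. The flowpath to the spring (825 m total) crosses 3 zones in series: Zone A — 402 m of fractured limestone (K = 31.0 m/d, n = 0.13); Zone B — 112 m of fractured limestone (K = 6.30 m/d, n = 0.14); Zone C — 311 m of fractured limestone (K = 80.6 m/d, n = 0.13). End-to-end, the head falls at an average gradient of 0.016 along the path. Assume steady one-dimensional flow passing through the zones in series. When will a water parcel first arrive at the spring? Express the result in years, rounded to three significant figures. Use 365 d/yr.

0.778 years

For zones in series the flux q is common to all zones; the equivalent conductivity is the harmonic (thickness-weighted) mean, K_eq = L_total / Σ(L_j/K_j).
Σ(L/K) = 402/31.0 + 112/6.30 + 311/80.6 = 12.97 + 17.78 + 3.859 = 34.60 d
K_eq = L_total / Σ(L/K) = 825 / 34.60 = 23.84 m/d
q = K_eq · i = 23.84 × 0.016 = 0.3815 m/d (same in every zone)
Zone A: v = q/n = 0.3815/0.13 = 2.934 m/d → t_A = 402/2.934 = 137.0 d
Zone B: v = q/n = 0.3815/0.14 = 2.725 m/d → t_B = 112/2.725 = 41.11 d
Zone C: v = q/n = 0.3815/0.13 = 2.934 m/d → t_C = 311/2.934 = 106.0 d
Total t = 137.0 + 41.11 + 106.0 = 284.1 d
   = 284.1 / 365 = 0.778 yr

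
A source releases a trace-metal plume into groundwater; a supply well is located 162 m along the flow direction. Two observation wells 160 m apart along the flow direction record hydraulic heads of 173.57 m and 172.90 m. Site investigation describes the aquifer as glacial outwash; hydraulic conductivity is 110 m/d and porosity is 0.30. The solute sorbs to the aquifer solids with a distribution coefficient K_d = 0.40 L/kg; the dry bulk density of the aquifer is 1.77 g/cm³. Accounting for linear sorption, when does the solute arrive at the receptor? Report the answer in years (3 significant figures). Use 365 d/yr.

0.971 years

Hydraulic gradient i = (173.57 − 172.90) / 160 = 0.67 / 160 = 0.004188
q = Ki = 110 × 0.004188 = 0.4606 m/d
v_s = q/n_e = 0.4606/0.30 = 1.535 m/d
Retardation R = 1 + ρ_b·K_d/n = 1 + 1.77×0.40/0.30 = 3.360
Contaminant velocity v_c = v/R = 1.535/3.360 = 0.4570 m/d
t = L/v_c = 162/0.4570 = 354.5 d
   = 354.5/365 = 0.971 yr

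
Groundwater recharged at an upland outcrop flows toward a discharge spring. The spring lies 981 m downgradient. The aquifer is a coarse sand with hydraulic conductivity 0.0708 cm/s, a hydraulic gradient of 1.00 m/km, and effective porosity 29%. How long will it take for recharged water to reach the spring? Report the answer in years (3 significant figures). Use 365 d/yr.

K = 0.0708 cm/s × 864 = 61.17 m/d
Specific discharge q = 61.17 × 0.0010 = 0.06117 m/d
v = Ki/n = 61.17·0.0010/0.29 = 0.2109 m/d
t = L / v = 981 / 0.2109 = 4651 d
   = 4651 / 365 = 12.7 yr

12.7 years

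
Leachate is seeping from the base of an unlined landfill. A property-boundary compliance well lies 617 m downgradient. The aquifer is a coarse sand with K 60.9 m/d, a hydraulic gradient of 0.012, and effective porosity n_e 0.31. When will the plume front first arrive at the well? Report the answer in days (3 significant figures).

262 days

Darcy flux q = K·i = 60.9 × 0.012 = 0.7308 m/d
Average linear velocity = 0.7308 / 0.31 = 2.357 m/d
t = L / v = 617 / 2.357 = 261.7 d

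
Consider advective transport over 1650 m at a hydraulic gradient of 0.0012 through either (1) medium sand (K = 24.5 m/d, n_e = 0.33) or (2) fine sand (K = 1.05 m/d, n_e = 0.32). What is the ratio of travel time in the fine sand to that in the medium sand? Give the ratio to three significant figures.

22.6

Unit 1 (medium sand): v = 24.5×0.0012/0.33 = 0.08909 m/d, t = 1650/0.08909 = 18520 d
Unit 2 (fine sand): v = 1.05×0.0012/0.32 = 0.003937 m/d, t = 1650/0.003937 = 419000 d
t(fine sand) / t(medium sand) = 419000/18520 = 22.6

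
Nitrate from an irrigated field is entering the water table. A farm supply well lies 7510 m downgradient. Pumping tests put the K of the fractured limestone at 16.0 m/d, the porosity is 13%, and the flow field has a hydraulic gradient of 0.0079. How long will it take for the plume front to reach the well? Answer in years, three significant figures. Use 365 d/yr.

q = Ki = 16.0 × 0.0079 = 0.1264 m/d
v = Ki/n = 16.0·0.0079/0.13 = 0.9723 m/d
t = L / v = 7510 / 0.9723 = 7724 d
   = 7724 / 365 = 21.2 yr

21.2 years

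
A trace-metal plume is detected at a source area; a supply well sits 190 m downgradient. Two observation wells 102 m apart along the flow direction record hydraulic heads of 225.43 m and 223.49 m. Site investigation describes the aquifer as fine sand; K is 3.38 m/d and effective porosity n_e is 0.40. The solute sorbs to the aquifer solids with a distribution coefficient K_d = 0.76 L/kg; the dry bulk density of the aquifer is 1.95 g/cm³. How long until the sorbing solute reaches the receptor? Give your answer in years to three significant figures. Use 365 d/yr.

Hydraulic gradient i = (225.43 − 223.49) / 102 = 1.94 / 102 = 0.01902
q = Ki = 3.38 × 0.01902 = 0.06429 m/d
Average linear velocity = 0.06429 / 0.40 = 0.1607 m/d
Retardation R = 1 + ρ_b·K_d/n = 1 + 1.95×0.76/0.40 = 4.705
Contaminant velocity v_c = v/R = 0.1607/4.705 = 0.03416 m/d
t = L/v_c = 190/0.03416 = 5562 d
   = 5562/365 = 15.2 yr

15.2 years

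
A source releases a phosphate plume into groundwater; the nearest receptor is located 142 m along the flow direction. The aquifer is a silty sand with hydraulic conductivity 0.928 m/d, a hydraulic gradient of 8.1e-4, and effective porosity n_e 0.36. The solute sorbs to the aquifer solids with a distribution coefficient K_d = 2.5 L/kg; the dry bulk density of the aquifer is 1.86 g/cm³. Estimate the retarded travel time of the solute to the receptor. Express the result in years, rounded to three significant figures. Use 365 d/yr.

2590 years

Specific discharge q = 0.928 × 8.1e-4 = 7.517e-4 m/d
Average linear velocity = 7.517e-4 / 0.36 = 0.002088 m/d
Retardation R = 1 + ρ_b·K_d/n = 1 + 1.86×2.5/0.36 = 13.92
Contaminant velocity v_c = v/R = 0.002088/13.92 = 1.500e-4 m/d
t = L/v_c = 142/1.500e-4 = 946400 d
   = 946400/365 = 2590 yr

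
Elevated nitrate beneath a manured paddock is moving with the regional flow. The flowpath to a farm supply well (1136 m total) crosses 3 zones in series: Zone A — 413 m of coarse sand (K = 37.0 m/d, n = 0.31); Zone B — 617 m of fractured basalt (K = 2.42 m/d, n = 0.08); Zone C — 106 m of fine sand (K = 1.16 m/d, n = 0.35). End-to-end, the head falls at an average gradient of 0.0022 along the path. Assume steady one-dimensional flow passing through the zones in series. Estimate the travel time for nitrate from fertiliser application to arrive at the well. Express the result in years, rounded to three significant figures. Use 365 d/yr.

84.1 years

Continuity: the same q passes through each zone, so ΔH = q·Σ(L_j/K_j) — the zones act as resistances in series.
Σ(L/K) = 413/37.0 + 617/2.42 + 106/1.16 = 11.16 + 255.0 + 91.38 = 357.5 d
K_eq = L_total / Σ(L/K) = 1136 / 357.5 = 3.178 m/d
q = K_eq · i = 3.178 × 0.0022 = 0.006991 m/d (same in every zone)
Zone A: v = q/n = 0.006991/0.31 = 0.02255 m/d → t_A = 413/0.02255 = 18310 d
Zone B: v = q/n = 0.006991/0.08 = 0.08738 m/d → t_B = 617/0.08738 = 7061 d
Zone C: v = q/n = 0.006991/0.35 = 0.01997 m/d → t_C = 106/0.01997 = 5307 d
Total t = 18310 + 7061 + 5307 = 30680 d
   = 30680 / 365 = 84.1 yr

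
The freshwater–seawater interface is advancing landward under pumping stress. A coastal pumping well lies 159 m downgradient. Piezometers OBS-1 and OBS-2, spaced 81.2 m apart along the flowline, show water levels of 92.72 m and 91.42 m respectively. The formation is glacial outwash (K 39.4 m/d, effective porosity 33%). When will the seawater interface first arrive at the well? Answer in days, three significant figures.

83.2 days

Hydraulic gradient i = (92.72 − 91.42) / 81.2 = 1.30 / 81.2 = 0.01601
q = Ki = 39.4 × 0.01601 = 0.6308 m/d
v_s = q/n_e = 0.6308/0.33 = 1.911 m/d
t = L / v = 159 / 1.911 = 83.18 d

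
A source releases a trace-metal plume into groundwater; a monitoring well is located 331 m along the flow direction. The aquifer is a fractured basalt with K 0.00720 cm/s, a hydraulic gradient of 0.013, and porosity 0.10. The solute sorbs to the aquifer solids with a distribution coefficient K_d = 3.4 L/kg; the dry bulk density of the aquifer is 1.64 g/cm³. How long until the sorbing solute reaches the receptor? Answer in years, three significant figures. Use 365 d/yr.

63.6 years

K = 0.00720 cm/s × 864 = 6.221 m/d
q = Ki = 6.221 × 0.013 = 0.08087 m/d
Seepage velocity v = q / n = 0.08087 / 0.10 = 0.8087 m/d
Retardation R = 1 + ρ_b·K_d/n = 1 + 1.64×3.4/0.10 = 56.76
Contaminant velocity v_c = v/R = 0.8087/56.76 = 0.01425 m/d
t = L/v_c = 331/0.01425 = 23230 d
   = 23230/365 = 63.6 yr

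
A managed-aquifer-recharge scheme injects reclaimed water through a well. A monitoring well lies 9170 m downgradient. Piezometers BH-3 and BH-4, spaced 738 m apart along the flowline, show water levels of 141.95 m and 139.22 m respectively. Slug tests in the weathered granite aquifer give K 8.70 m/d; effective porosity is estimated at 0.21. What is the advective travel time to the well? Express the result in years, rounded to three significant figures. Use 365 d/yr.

164 years

Hydraulic gradient i = (141.95 − 139.22) / 738 = 2.73 / 738 = 0.003699
Specific discharge q = 8.70 × 0.003699 = 0.03218 m/d
Average linear velocity = 0.03218 / 0.21 = 0.1533 m/d
t = L / v = 9170 / 0.1533 = 59840 d
   = 59840 / 365 = 164 yr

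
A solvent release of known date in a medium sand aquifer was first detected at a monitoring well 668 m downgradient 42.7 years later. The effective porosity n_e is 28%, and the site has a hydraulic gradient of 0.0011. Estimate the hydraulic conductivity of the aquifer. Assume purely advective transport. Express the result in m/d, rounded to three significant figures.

t = 42.7 years = 15590 d
v = L / t = 668 / 15590 = 0.04286 m/d
K = v · n / i = 0.04286 × 0.28 / 0.0011 = 10.9 m/d

10.9 m/d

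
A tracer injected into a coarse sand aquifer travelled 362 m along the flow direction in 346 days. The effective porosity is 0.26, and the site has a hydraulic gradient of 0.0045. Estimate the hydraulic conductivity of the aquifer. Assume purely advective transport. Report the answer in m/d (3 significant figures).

60.4 m/d

v = L / t = 362 / 346 = 1.046 m/d
K = v · n / i = 1.046 × 0.26 / 0.0045 = 60.4 m/d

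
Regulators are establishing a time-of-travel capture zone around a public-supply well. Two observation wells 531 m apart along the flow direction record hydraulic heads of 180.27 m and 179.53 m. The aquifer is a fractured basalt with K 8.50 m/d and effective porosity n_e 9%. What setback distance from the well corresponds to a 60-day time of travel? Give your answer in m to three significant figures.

7.90 m

Hydraulic gradient i = (180.27 − 179.53) / 531 = 0.74 / 531 = 0.001394
Specific discharge q = 8.50 × 0.001394 = 0.01185 m/d
v = Ki/n = 8.50·0.001394/0.09 = 0.1316 m/d
L = v × T = 0.1316 × 60 = 7.897 m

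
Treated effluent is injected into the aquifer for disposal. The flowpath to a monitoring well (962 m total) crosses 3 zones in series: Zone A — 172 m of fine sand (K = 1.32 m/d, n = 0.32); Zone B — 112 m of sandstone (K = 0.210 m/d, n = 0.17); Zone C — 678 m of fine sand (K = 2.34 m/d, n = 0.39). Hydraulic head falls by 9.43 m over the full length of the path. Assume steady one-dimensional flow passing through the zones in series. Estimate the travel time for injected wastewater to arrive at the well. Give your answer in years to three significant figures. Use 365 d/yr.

93.8 years

Continuity: the same q passes through each zone, so ΔH = q·Σ(L_j/K_j) — the zones act as resistances in series.
Σ(L/K) = 172/1.32 + 112/0.210 + 678/2.34 = 130.3 + 533.3 + 289.7 = 953.4 d
q = ΔH / Σ(L/K) = 9.43 / 953.4 = 0.009891 m/d (same in every zone)
Zone A: v = q/n = 0.009891/0.32 = 0.03091 m/d → t_A = 172/0.03091 = 5565 d
Zone B: v = q/n = 0.009891/0.17 = 0.05818 m/d → t_B = 112/0.05818 = 1925 d
Zone C: v = q/n = 0.009891/0.39 = 0.02536 m/d → t_C = 678/0.02536 = 26730 d
Total t = 5565 + 1925 + 26730 = 34220 d
   = 34220 / 365 = 93.8 yr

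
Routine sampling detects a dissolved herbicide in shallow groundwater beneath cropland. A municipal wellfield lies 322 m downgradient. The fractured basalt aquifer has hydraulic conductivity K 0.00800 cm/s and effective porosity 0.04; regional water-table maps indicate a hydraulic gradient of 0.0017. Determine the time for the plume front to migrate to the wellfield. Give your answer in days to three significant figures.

1100 days

K = 0.00800 cm/s × 864 = 6.912 m/d
q = Ki = 6.912 × 0.0017 = 0.01175 m/d
Average linear velocity = 0.01175 / 0.04 = 0.2938 m/d
t = L / v = 322 / 0.2938 = 1096 d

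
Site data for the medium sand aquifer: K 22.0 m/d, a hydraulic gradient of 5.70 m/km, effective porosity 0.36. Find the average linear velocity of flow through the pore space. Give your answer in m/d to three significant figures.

0.348 m/d

q = Ki = 22.0 × 0.0057 = 0.1254 m/d
v_s = q/n_e = 0.1254/0.36 = 0.3483 m/d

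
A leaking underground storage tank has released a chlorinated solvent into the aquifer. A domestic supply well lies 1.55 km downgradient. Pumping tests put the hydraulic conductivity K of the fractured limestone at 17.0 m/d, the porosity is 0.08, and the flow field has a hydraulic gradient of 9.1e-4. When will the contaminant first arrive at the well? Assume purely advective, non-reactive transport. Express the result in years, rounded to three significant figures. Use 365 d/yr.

22.0 years

q = Ki = 17.0 × 9.1e-4 = 0.01547 m/d
Seepage velocity v = q / n = 0.01547 / 0.08 = 0.1934 m/d
L = 1.55 km = 1550 m
t = L / v = 1550 / 0.1934 = 8016 d
   = 8016 / 365 = 22.0 yr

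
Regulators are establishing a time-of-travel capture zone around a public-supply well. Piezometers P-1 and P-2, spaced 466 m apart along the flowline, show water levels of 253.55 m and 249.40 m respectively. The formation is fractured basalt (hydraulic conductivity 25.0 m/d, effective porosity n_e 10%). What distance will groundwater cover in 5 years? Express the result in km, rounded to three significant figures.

Hydraulic gradient i = (253.55 − 249.40) / 466 = 4.15 / 466 = 0.008906
Specific discharge q = 25.0 × 0.008906 = 0.2226 m/d
Average linear velocity = 0.2226 / 0.10 = 2.226 m/d
T = 5 yr × 365 = 1825 d
L = v × T = 2.226 × 1825 = 4063 m
   = 4.06 km

4.06 km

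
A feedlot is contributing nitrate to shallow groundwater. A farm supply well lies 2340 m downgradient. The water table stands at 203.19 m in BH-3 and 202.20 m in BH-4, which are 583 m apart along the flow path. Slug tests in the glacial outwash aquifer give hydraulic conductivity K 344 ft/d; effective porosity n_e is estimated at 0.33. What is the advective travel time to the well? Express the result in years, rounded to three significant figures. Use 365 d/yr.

Hydraulic gradient i = (203.19 − 202.20) / 583 = 0.99 / 583 = 0.001698
K = 344 ft/d × 0.3048 = 104.9 m/d
Specific discharge q = 104.9 × 0.001698 = 0.1780 m/d
v = Ki/n = 104.9·0.001698/0.33 = 0.5395 m/d
t = L / v = 2340 / 0.5395 = 4337 d
   = 4337 / 365 = 11.9 yr

11.9 years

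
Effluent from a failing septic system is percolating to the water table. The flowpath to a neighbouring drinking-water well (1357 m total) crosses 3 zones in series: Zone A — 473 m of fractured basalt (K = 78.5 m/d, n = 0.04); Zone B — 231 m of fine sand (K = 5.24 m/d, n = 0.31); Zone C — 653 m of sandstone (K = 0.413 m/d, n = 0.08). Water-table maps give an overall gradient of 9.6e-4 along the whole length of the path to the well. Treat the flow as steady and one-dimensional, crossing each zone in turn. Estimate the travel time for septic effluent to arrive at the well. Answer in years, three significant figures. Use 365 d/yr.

Steady 1-D flow in series ⇒ the Darcy flux q is identical in every zone and the zone head losses add (resistances L/K in series).
Σ(L/K) = 473/78.5 + 231/5.24 + 653/0.413 = 6.025 + 44.08 + 1581 = 1631 d
K_eq = L_total / Σ(L/K) = 1357 / 1631 = 0.8319 m/d
q = K_eq · i = 0.8319 × 9.6e-4 = 7.986e-4 m/d (same in every zone)
Zone A: v = q/n = 7.986e-4/0.04 = 0.01997 m/d → t_A = 473/0.01997 = 23690 d
Zone B: v = q/n = 7.986e-4/0.31 = 0.002576 m/d → t_B = 231/0.002576 = 89670 d
Zone C: v = q/n = 7.986e-4/0.08 = 0.009983 m/d → t_C = 653/0.009983 = 65410 d
Total t = 23690 + 89670 + 65410 = 178800 d
   = 178800 / 365 = 490 yr

490 years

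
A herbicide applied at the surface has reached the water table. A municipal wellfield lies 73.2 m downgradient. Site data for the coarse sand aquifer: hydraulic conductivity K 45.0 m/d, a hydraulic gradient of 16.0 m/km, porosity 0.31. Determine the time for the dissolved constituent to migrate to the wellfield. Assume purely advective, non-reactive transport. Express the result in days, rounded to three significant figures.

31.5 days

Darcy flux q = K·i = 45.0 × 0.016 = 0.7200 m/d
Seepage velocity v = q / n = 0.7200 / 0.31 = 2.323 m/d
t = L / v = 73.2 / 2.323 = 31.52 d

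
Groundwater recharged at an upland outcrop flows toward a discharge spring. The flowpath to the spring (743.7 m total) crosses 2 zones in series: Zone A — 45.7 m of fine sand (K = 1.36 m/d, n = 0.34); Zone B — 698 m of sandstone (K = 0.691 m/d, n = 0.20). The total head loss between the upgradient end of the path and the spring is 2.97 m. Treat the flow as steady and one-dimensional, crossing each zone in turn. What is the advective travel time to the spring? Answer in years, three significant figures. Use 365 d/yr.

Steady 1-D flow in series ⇒ the Darcy flux q is identical in every zone and the zone head losses add (resistances L/K in series).
Σ(L/K) = 45.7/1.36 + 698/0.691 = 33.60 + 1010 = 1044 d
q = ΔH / Σ(L/K) = 2.97 / 1044 = 0.002846 m/d (same in every zone)
Zone A: v = q/n = 0.002846/0.34 = 0.008369 m/d → t_A = 45.7/0.008369 = 5460 d
Zone B: v = q/n = 0.002846/0.20 = 0.01423 m/d → t_B = 698/0.01423 = 49060 d
Total t = 5460 + 49060 = 54520 d
   = 54520 / 365 = 149 yr

149 years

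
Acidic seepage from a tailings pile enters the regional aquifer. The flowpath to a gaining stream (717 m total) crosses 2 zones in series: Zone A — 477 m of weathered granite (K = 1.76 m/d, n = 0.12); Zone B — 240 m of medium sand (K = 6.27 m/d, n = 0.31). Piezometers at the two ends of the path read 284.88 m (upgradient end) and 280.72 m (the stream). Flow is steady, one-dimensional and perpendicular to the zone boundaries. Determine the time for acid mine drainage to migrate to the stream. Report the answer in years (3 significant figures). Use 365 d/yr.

Total head drop ΔH = 284.88 − 280.72 = 4.16 m
Steady 1-D flow in series ⇒ the Darcy flux q is identical in every zone and the zone head losses add (resistances L/K in series).
Σ(L/K) = 477/1.76 + 240/6.27 = 271.0 + 38.28 = 309.3 d
q = ΔH / Σ(L/K) = 4.16 / 309.3 = 0.01345 m/d (same in every zone)
Zone A: v = q/n = 0.01345/0.12 = 0.1121 m/d → t_A = 477/0.1121 = 4256 d
Zone B: v = q/n = 0.01345/0.31 = 0.04339 m/d → t_B = 240/0.04339 = 5532 d
Total t = 4256 + 5532 = 9788 d
   = 9788 / 365 = 26.8 yr

26.8 years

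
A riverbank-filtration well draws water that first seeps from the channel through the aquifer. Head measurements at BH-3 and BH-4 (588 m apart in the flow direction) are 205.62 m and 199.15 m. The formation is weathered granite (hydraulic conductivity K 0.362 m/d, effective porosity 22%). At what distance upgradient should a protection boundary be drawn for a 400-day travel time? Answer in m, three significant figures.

7.24 m

Hydraulic gradient i = (205.62 − 199.15) / 588 = 6.47 / 588 = 0.01100
Specific discharge q = 0.362 × 0.01100 = 0.003983 m/d
Average linear velocity = 0.003983 / 0.22 = 0.01811 m/d
L = v × T = 0.01811 × 400 = 7.242 m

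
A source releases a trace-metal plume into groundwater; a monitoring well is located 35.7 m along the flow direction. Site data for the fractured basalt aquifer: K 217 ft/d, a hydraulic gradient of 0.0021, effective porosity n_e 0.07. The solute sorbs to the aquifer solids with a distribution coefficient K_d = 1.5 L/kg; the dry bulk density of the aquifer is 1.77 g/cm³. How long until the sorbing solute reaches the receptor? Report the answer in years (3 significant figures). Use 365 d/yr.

K = 217 ft/d × 0.3048 = 66.14 m/d
Darcy flux q = K·i = 66.14 × 0.0021 = 0.1389 m/d
v_s = q/n_e = 0.1389/0.07 = 1.984 m/d
Retardation R = 1 + ρ_b·K_d/n = 1 + 1.77×1.5/0.07 = 38.93
Contaminant velocity v_c = v/R = 1.984/38.93 = 0.05097 m/d
t = L/v_c = 35.7/0.05097 = 700.4 d
   = 700.4/365 = 1.92 yr

1.92 years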